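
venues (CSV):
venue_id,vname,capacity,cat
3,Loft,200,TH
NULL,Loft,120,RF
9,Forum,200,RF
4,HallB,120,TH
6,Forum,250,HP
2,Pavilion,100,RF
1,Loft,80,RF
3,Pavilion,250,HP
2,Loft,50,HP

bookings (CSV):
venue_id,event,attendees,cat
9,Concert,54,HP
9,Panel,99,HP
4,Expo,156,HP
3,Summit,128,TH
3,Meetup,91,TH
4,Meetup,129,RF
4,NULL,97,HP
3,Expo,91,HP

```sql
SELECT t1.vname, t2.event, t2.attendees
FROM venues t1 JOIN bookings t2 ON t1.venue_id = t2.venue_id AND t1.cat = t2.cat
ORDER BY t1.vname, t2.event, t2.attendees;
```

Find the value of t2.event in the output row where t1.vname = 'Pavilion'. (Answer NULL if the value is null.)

Expo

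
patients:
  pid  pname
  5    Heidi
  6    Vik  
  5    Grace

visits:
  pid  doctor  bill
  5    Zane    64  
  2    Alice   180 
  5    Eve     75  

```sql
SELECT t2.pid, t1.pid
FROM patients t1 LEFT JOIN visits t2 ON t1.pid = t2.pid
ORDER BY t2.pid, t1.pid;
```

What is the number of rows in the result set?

LEFT JOIN keeps every row from `patients`; unmatched rows get NULL for `visits`'s columns.
Matching on t1.pid = t2.pid.
- t1 (pid=5) pairs with 2 row(s) of t2.
- t1 (pid=6) has no partner → padded with NULL.
- t1 (pid=5) pairs with 2 row(s) of t2.
Total: 4 matched + 1 padded = 5 rows.

5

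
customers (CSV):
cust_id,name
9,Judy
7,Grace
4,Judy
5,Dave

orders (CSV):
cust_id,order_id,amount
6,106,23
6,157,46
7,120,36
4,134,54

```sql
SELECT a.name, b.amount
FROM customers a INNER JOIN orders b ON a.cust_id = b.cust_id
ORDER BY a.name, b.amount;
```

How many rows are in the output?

INNER JOIN keeps only pairs where the ON condition holds.
Matching on a.cust_id = b.cust_id.
- a row (cust_id=9): no match → dropped.
- a row (cust_id=7): matches 1 b row(s) → 1 output row(s).
- a row (cust_id=4): matches 1 b row(s) → 1 output row(s).
- a row (cust_id=5): no match → dropped.
Total: 2 rows.

2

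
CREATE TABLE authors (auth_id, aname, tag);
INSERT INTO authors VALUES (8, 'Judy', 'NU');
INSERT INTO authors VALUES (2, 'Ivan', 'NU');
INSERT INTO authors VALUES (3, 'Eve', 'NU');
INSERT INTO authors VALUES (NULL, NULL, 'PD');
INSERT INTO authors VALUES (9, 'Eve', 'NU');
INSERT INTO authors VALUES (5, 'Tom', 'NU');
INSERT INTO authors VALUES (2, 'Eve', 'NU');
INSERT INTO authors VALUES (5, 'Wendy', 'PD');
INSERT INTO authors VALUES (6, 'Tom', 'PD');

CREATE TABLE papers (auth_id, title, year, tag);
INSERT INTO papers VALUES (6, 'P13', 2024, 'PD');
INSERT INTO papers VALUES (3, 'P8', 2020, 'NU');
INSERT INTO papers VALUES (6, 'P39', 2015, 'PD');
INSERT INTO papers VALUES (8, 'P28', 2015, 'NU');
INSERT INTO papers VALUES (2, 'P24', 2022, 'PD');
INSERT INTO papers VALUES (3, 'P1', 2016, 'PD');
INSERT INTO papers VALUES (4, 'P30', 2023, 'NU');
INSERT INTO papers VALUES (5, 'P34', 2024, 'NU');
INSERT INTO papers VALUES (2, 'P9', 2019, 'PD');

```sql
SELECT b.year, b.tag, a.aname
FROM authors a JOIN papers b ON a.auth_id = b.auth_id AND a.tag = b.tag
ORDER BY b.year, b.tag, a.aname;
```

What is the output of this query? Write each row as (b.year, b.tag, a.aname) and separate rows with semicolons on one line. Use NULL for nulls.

INNER JOIN keeps only pairs where the ON condition holds.
Matching on a.auth_id = b.auth_id AND a.tag = b.tag. A NULL in a compared column never satisfies the condition.
Matched pairs: 5.

(2015, NU, Judy); (2015, PD, Tom); (2020, NU, Eve); (2024, NU, Tom); (2024, PD, Tom)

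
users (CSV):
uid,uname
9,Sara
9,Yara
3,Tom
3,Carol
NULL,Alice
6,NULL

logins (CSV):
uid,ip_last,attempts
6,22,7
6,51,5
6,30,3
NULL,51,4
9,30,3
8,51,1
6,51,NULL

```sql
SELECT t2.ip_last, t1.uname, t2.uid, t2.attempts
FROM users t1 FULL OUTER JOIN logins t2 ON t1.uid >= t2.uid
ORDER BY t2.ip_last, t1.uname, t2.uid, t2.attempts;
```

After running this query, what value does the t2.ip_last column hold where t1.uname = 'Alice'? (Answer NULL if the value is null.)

FULL OUTER JOIN keeps every row from both sides; unmatched rows get NULL for the other side's columns.
Matching on t1.uid >= t2.uid. A NULL in a compared column never satisfies the condition.
Matched pairs: 16; unmatched t1 rows kept: 3; unmatched t2 rows kept: 1.

NULL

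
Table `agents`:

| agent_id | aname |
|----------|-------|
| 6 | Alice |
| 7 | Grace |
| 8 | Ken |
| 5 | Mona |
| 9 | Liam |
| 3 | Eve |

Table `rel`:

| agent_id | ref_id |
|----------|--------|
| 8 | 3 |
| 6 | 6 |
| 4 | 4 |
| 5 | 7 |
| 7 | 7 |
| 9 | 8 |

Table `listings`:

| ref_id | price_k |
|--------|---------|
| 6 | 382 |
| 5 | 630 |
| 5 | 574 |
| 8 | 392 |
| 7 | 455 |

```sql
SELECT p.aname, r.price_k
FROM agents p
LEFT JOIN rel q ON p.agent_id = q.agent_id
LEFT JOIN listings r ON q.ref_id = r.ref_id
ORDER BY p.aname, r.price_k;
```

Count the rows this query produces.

6

Step 1 — p LEFT JOIN q on agent_id → 6 row(s).
Then LEFT JOIN `listings r` on ref_id: each of those 6 rows is kept; rows whose q.ref_id has no match in r get NULL for r's columns.
Result: 6 row(s).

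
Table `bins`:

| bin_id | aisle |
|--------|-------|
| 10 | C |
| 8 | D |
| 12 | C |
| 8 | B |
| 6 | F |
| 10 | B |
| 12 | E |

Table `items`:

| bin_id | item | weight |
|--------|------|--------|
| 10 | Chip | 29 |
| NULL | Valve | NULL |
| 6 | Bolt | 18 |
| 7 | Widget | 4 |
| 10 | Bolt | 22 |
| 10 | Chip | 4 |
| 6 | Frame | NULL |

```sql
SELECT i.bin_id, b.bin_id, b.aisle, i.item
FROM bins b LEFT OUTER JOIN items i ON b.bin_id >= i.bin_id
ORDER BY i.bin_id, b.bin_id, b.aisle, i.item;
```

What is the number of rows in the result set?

LEFT JOIN keeps every row from `bins`; unmatched rows get NULL for `items`'s columns.
Matching on b.bin_id >= i.bin_id. A NULL in a compared column never satisfies the condition.
- b[0] bin_id=10 → 6 match(es) in i → 6 row(s).
- b[1] bin_id=8 → 3 match(es) in i → 3 row(s).
- b[2] bin_id=12 → 6 match(es) in i → 6 row(s).
- b[3] bin_id=8 → 3 match(es) in i → 3 row(s).
- b[4] bin_id=6 → 2 match(es) in i → 2 row(s).
- b[5] bin_id=10 → 6 match(es) in i → 6 row(s).
- b[6] bin_id=12 → 6 match(es) in i → 6 row(s).
Total: 32 rows.

32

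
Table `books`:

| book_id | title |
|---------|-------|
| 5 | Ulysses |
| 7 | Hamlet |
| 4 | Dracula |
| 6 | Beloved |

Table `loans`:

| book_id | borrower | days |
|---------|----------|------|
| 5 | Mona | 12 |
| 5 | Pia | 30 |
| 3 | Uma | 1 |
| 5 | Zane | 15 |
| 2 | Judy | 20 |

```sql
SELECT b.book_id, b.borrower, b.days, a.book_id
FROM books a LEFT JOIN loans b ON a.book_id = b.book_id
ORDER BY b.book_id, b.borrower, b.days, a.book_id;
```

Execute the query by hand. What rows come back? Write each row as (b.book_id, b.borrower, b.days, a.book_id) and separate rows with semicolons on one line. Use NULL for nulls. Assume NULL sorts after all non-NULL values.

LEFT JOIN keeps every row from `books`; unmatched rows get NULL for `loans`'s columns.
Matching on a.book_id = b.book_id.
Matched pairs: 3; unmatched a rows kept: 3.

(5, Mona, 12, 5); (5, Pia, 30, 5); (5, Zane, 15, 5); (NULL, NULL, NULL, 4); (NULL, NULL, NULL, 6); (NULL, NULL, NULL, 7)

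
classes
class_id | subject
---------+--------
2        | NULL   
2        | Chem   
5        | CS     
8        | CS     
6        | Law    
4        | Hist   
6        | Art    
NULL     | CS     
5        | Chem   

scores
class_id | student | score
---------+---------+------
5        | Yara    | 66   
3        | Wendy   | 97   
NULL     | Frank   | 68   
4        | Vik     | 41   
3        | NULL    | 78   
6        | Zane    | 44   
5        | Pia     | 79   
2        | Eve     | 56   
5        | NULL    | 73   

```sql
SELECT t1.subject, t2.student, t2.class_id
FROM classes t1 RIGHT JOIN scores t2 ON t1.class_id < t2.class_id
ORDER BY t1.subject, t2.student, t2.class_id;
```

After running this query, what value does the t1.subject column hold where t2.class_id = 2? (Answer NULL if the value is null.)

NULL

RIGHT JOIN keeps every row from `scores`; unmatched rows get NULL for `classes`'s columns.
Matching on t1.class_id < t2.class_id. A NULL in a compared column never satisfies the condition.
- class_id=2: 7 matching t2 row(s), so 7 row(s) emitted.
- class_id=2: 7 matching t2 row(s), so 7 row(s) emitted.
- class_id=5: 1 matching t2 row(s), so 1 row(s) emitted.
- class_id=8: no matching t2 row.
- class_id=6: no matching t2 row.
- class_id=4: 4 matching t2 row(s), so 4 row(s) emitted.
- class_id=6: no matching t2 row.
- class_id=NULL: no matching t2 row.
- class_id=5: 1 matching t2 row(s), so 1 row(s) emitted.
- 2 t2 row(s) had no t1 match → kept, t1 columns NULL.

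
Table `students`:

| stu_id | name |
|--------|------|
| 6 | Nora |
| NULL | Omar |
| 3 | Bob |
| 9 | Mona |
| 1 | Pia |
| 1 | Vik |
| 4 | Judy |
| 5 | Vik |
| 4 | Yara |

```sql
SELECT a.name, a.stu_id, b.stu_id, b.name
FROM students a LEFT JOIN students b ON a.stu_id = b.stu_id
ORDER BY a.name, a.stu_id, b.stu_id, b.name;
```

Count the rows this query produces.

13

LEFT JOIN keeps every row from `students a`; unmatched rows get NULL for `students b`'s columns.
Matching on a.stu_id = b.stu_id. A NULL in a compared column never satisfies the condition.
Matched pairs: 12; unmatched a rows kept: 1.
Total: 12 matched + 1 padded = 13 rows.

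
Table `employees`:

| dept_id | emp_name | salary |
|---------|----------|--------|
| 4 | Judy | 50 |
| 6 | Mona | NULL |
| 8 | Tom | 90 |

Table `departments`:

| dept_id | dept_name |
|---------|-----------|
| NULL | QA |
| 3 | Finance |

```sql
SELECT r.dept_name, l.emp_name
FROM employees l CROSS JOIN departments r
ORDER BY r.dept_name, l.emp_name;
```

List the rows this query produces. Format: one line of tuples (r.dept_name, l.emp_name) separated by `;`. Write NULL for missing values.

(Finance, Judy); (Finance, Mona); (Finance, Tom); (QA, Judy); (QA, Mona); (QA, Tom)

CROSS JOIN pairs every row of `employees` with every row of `departments`: 3 × 2 = 6 rows.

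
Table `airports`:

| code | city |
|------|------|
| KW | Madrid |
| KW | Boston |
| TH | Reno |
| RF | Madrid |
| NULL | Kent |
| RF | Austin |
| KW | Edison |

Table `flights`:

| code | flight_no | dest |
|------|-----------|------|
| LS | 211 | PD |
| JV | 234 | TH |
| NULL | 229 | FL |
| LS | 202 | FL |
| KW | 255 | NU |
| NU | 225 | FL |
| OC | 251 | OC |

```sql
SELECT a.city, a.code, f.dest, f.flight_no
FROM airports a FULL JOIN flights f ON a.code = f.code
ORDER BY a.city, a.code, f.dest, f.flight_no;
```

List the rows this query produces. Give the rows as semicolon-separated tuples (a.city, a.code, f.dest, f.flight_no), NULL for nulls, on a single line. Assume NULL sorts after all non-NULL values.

FULL OUTER JOIN keeps every row from both sides; unmatched rows get NULL for the other side's columns.
Matching on a.code = f.code. A NULL in a compared column never satisfies the condition.
- a row (code=KW): matches 1 f row(s) → 1 output row(s).
- a row (code=KW): matches 1 f row(s) → 1 output row(s).
- a row (code=TH): no match → kept, f columns NULL.
- a row (code=RF): no match → kept, f columns NULL.
- a row (code=NULL): no match → kept, f columns NULL.
- a row (code=RF): no match → kept, f columns NULL.
- a row (code=KW): matches 1 f row(s) → 1 output row(s).
- 6 row(s) from f found no a partner → padded with NULL.

(Austin, RF, NULL, NULL); (Boston, KW, NU, 255); (Edison, KW, NU, 255); (Kent, NULL, NULL, NULL); (Madrid, KW, NU, 255); (Madrid, RF, NULL, NULL); (Reno, TH, NULL, NULL); (NULL, NULL, FL, 202); (NULL, NULL, FL, 225); (NULL, NULL, FL, 229); (NULL, NULL, OC, 251); (NULL, NULL, PD, 211); (NULL, NULL, TH, 234)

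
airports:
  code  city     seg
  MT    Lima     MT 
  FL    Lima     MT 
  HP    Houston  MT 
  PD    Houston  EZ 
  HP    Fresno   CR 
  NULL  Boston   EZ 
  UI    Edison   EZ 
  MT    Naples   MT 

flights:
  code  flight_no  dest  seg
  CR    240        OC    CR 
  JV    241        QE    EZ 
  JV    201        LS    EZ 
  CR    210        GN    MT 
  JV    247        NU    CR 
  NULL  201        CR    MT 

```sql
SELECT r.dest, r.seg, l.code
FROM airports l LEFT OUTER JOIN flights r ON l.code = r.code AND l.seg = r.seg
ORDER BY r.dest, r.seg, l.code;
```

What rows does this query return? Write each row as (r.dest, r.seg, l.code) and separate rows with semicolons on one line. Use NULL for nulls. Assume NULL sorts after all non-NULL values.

LEFT JOIN keeps every row from `airports`; unmatched rows get NULL for `flights`'s columns.
Matching on l.code = r.code AND l.seg = r.seg. A NULL in a compared column never satisfies the condition.
Matched pairs: 0; unmatched l rows kept: 8.

(NULL, NULL, FL); (NULL, NULL, HP); (NULL, NULL, HP); (NULL, NULL, MT); (NULL, NULL, MT); (NULL, NULL, PD); (NULL, NULL, UI); (NULL, NULL, NULL)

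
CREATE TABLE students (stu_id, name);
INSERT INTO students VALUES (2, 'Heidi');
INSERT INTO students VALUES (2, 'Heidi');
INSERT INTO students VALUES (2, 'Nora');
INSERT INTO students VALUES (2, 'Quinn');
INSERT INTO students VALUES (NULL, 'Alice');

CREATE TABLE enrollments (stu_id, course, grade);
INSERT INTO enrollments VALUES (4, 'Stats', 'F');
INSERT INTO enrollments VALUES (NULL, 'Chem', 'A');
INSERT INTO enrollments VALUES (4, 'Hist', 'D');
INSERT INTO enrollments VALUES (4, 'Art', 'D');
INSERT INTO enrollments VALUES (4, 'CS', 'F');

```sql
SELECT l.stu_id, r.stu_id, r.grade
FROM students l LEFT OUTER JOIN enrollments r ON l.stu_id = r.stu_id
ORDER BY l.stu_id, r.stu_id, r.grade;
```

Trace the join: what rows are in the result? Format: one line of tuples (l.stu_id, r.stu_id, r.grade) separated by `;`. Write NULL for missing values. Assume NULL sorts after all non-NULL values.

LEFT JOIN keeps every row from `students`; unmatched rows get NULL for `enrollments`'s columns.
Matching on l.stu_id = r.stu_id. A NULL in a compared column never satisfies the condition.
Matched pairs: 0; unmatched l rows kept: 5.

(2, NULL, NULL); (2, NULL, NULL); (2, NULL, NULL); (2, NULL, NULL); (NULL, NULL, NULL)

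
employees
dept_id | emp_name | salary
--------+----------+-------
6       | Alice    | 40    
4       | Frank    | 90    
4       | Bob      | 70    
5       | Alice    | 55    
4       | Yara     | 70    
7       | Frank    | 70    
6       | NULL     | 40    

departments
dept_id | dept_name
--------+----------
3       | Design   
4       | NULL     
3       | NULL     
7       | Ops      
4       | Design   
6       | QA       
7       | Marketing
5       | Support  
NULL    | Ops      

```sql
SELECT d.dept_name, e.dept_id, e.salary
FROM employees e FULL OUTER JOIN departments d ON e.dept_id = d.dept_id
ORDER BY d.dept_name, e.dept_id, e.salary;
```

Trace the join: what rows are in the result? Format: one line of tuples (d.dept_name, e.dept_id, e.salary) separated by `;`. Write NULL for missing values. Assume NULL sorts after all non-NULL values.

(Design, 4, 70); (Design, 4, 70); (Design, 4, 90); (Design, NULL, NULL); (Marketing, 7, 70); (Ops, 7, 70); (Ops, NULL, NULL); (QA, 6, 40); (QA, 6, 40); (Support, 5, 55); (NULL, 4, 70); (NULL, 4, 70); (NULL, 4, 90); (NULL, NULL, NULL)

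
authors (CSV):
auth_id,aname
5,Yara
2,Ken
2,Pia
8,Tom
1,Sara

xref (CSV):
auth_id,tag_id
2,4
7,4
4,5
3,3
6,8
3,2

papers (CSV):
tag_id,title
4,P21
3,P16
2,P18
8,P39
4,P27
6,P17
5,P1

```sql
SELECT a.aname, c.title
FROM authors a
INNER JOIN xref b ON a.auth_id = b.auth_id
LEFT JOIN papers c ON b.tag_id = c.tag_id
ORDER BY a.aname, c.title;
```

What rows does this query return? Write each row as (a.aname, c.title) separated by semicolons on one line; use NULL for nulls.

Joins associate left-to-right: authors INNER JOIN xref on auth_id gives 2 intermediate row(s).
Then LEFT JOIN `papers c` on tag_id: each of those 2 rows is kept; rows whose b.tag_id has no match in c get NULL for c's columns.

(Ken, P21); (Ken, P27); (Pia, P21); (Pia, P27)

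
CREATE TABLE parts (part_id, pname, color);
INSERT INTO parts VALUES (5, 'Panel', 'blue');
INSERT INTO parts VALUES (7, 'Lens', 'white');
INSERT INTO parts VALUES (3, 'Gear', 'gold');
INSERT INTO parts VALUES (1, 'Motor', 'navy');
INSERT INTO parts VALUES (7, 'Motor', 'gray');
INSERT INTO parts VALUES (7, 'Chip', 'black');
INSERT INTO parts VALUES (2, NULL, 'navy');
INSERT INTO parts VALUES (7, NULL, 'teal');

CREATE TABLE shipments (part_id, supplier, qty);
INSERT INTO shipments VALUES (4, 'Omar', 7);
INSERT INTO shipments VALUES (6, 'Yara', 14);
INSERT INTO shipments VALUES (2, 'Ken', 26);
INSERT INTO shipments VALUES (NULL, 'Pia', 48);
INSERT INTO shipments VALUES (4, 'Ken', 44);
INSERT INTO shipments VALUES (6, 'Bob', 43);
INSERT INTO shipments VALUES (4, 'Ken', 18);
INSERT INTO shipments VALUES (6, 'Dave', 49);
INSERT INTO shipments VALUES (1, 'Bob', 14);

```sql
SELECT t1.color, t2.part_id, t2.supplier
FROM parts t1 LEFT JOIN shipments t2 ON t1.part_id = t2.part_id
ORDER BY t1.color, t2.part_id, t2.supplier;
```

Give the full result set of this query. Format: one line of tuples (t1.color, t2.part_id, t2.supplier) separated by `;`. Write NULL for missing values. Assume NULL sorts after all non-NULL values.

LEFT JOIN keeps every row from `parts`; unmatched rows get NULL for `shipments`'s columns.
Matching on t1.part_id = t2.part_id. A NULL in a compared column never satisfies the condition.
Matched pairs: 2; unmatched t1 rows kept: 6.

(black, NULL, NULL); (blue, NULL, NULL); (gold, NULL, NULL); (gray, NULL, NULL); (navy, 1, Bob); (navy, 2, Ken); (teal, NULL, NULL); (white, NULL, NULL)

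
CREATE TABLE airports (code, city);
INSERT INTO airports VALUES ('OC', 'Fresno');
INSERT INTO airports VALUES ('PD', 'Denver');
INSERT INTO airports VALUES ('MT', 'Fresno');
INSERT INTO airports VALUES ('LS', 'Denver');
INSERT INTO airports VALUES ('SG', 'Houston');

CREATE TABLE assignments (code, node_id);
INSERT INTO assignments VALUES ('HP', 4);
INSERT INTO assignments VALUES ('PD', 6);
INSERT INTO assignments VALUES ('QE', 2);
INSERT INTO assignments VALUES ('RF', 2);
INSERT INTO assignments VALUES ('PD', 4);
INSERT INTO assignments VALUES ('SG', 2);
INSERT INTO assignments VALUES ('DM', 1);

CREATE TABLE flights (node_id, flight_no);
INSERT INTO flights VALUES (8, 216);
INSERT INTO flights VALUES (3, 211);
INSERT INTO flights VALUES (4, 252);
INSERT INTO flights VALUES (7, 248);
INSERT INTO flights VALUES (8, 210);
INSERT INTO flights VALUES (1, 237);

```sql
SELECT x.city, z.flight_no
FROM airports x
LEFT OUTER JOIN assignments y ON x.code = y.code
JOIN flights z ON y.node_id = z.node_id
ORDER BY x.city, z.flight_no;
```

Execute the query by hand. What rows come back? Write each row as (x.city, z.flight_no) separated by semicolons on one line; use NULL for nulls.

Step 1 — x LEFT JOIN y on code → 6 row(s).
Then INNER JOIN `flights z` on node_id: keep only rows whose y.node_id appears in z.

(Denver, 252)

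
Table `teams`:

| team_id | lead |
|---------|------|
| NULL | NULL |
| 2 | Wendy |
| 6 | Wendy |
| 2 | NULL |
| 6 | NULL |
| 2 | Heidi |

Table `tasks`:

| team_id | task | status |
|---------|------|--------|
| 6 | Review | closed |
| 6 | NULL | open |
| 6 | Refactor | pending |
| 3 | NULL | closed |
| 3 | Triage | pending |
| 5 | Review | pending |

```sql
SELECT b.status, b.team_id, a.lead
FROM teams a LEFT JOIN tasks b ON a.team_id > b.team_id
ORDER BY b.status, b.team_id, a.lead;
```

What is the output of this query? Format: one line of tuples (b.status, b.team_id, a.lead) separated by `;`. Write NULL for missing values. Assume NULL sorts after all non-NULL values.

(closed, 3, Wendy); (closed, 3, NULL); (pending, 3, Wendy); (pending, 3, NULL); (pending, 5, Wendy); (pending, 5, NULL); (NULL, NULL, Heidi); (NULL, NULL, Wendy); (NULL, NULL, NULL); (NULL, NULL, NULL)

LEFT JOIN keeps every row from `teams`; unmatched rows get NULL for `tasks`'s columns.
Matching on a.team_id > b.team_id. A NULL in a compared column never satisfies the condition.
Matched pairs: 6; unmatched a rows kept: 4.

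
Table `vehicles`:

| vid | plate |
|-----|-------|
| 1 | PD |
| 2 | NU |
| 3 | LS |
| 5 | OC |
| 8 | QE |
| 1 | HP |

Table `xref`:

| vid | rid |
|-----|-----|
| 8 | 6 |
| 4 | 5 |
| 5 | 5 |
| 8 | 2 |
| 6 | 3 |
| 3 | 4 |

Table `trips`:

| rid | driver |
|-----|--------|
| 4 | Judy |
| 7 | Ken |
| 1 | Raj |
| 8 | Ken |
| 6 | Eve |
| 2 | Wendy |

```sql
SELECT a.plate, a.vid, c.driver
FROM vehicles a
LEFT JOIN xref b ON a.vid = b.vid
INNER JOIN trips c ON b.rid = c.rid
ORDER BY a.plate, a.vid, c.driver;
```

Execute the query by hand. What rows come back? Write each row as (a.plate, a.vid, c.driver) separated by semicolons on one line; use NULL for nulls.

Step 1 — a LEFT JOIN b on vid → 7 row(s).
Then INNER JOIN `trips c` on rid: keep only rows whose b.rid appears in c.

(LS, 3, Judy); (QE, 8, Eve); (QE, 8, Wendy)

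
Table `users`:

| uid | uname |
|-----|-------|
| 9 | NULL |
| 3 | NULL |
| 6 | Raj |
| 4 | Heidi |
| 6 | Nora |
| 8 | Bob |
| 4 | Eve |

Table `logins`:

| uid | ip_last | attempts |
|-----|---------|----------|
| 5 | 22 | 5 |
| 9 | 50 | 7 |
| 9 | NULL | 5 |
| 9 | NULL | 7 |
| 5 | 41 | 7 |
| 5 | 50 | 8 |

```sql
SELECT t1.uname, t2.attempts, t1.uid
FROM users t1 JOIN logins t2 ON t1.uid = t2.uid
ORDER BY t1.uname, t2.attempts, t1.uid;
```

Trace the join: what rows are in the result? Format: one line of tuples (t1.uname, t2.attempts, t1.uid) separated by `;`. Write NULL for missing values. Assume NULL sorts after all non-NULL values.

INNER JOIN keeps only pairs where the ON condition holds.
Matching on t1.uid = t2.uid.
Matched pairs: 3.

(NULL, 5, 9); (NULL, 7, 9); (NULL, 7, 9)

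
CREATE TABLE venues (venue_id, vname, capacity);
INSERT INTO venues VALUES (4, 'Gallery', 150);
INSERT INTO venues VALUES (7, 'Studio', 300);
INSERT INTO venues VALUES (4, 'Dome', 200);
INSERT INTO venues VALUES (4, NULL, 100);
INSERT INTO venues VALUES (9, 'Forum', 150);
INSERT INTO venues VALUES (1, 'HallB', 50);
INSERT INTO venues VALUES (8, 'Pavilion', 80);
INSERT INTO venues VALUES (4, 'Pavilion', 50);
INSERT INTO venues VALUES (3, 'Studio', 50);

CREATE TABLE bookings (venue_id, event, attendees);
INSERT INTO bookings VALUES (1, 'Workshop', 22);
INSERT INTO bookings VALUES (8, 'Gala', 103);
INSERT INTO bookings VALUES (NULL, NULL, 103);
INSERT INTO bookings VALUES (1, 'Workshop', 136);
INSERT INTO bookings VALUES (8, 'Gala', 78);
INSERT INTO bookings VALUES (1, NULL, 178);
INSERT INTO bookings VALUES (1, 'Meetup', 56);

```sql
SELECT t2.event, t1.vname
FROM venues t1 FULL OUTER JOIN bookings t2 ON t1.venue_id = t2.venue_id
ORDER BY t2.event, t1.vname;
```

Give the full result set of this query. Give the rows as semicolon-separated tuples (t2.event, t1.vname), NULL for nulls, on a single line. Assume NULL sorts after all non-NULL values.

FULL OUTER JOIN keeps every row from both sides; unmatched rows get NULL for the other side's columns.
Matching on t1.venue_id = t2.venue_id. A NULL in a compared column never satisfies the condition.
- t1 (venue_id=4) has no partner → padded with NULL.
- t1 (venue_id=7) has no partner → padded with NULL.
- t1 (venue_id=4) has no partner → padded with NULL.
- t1 (venue_id=4) has no partner → padded with NULL.
- t1 (venue_id=9) has no partner → padded with NULL.
- t1 (venue_id=1) pairs with 4 row(s) of t2.
- t1 (venue_id=8) pairs with 2 row(s) of t2.
- t1 (venue_id=4) has no partner → padded with NULL.
- t1 (venue_id=3) has no partner → padded with NULL.
- 1 row(s) from t2 found no t1 partner → padded with NULL.

(Gala, Pavilion); (Gala, Pavilion); (Meetup, HallB); (Workshop, HallB); (Workshop, HallB); (NULL, Dome); (NULL, Forum); (NULL, Gallery); (NULL, HallB); (NULL, Pavilion); (NULL, Studio); (NULL, Studio); (NULL, NULL); (NULL, NULL)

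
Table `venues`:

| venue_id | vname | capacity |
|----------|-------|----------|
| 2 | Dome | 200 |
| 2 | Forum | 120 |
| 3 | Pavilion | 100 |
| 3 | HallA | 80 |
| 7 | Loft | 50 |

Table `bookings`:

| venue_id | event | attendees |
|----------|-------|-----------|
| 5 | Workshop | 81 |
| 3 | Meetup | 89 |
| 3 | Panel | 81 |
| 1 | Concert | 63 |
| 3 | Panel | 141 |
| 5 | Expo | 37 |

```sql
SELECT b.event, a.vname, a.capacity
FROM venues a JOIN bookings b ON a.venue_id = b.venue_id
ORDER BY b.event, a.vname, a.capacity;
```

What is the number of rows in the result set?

INNER JOIN keeps only pairs where the ON condition holds.
Matching on a.venue_id = b.venue_id.
- a row (venue_id=2): no match → dropped.
- a row (venue_id=2): no match → dropped.
- a row (venue_id=3): matches 3 b row(s) → 3 output row(s).
- a row (venue_id=3): matches 3 b row(s) → 3 output row(s).
- a row (venue_id=7): no match → dropped.
Total: 6 rows.

6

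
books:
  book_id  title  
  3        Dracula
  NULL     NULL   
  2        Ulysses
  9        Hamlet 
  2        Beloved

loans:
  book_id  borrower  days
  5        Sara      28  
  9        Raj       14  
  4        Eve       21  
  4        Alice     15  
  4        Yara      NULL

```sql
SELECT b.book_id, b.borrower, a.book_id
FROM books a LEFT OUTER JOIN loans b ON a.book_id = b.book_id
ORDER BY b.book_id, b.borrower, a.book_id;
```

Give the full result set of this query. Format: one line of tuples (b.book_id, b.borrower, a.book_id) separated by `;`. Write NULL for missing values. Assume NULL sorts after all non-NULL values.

LEFT JOIN keeps every row from `books`; unmatched rows get NULL for `loans`'s columns.
Matching on a.book_id = b.book_id. A NULL in a compared column never satisfies the condition.
- a[0] book_id=3 → no match; kept with NULLs on the b side.
- a[1] book_id=NULL → no match; kept with NULLs on the b side.
- a[2] book_id=2 → no match; kept with NULLs on the b side.
- a[3] book_id=9 → 1 match(es) in b → 1 row(s).
- a[4] book_id=2 → no match; kept with NULLs on the b side.
After projecting and ordering:
b.book_id | b.borrower | a.book_id
9 | Raj | 9
NULL | NULL | 2
NULL | NULL | 2
NULL | NULL | 3
NULL | NULL | NULL

(9, Raj, 9); (NULL, NULL, 2); (NULL, NULL, 2); (NULL, NULL, 3); (NULL, NULL, NULL)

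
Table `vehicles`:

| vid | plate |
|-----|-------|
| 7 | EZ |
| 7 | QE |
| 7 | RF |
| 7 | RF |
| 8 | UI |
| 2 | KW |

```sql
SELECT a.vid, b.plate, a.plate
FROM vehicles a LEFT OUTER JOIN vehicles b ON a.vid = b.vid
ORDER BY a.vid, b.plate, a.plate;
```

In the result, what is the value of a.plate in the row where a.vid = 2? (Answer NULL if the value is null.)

KW

LEFT JOIN keeps every row from `vehicles a`; unmatched rows get NULL for `vehicles b`'s columns.
Matching on a.vid = b.vid.
- a (vid=7) pairs with 4 row(s) of b.
- a (vid=7) pairs with 4 row(s) of b.
- a (vid=7) pairs with 4 row(s) of b.
- a (vid=7) pairs with 4 row(s) of b.
- a (vid=8) pairs with 1 row(s) of b.
- a (vid=2) pairs with 1 row(s) of b.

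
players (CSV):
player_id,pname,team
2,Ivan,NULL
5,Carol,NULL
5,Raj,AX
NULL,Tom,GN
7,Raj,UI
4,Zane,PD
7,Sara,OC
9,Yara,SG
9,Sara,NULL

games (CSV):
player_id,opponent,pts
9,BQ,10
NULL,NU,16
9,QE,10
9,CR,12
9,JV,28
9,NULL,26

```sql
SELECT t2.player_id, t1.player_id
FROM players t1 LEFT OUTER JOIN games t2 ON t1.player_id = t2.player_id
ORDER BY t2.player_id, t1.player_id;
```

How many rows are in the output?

17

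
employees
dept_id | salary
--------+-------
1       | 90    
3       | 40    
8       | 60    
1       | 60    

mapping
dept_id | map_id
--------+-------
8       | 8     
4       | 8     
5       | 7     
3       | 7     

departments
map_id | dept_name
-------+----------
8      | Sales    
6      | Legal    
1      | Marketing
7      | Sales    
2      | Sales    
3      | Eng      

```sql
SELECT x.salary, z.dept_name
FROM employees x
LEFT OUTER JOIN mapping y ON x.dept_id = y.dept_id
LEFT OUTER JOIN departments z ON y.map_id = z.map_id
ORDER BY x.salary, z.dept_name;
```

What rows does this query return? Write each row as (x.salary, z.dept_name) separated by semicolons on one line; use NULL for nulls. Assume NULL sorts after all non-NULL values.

Evaluate left to right. First `employees x LEFT JOIN mapping y` on dept_id: 4 row(s).
Then LEFT JOIN `departments z` on map_id: each of those 4 rows is kept; rows whose y.map_id has no match in z get NULL for z's columns.

(40, Sales); (60, Sales); (60, NULL); (90, NULL)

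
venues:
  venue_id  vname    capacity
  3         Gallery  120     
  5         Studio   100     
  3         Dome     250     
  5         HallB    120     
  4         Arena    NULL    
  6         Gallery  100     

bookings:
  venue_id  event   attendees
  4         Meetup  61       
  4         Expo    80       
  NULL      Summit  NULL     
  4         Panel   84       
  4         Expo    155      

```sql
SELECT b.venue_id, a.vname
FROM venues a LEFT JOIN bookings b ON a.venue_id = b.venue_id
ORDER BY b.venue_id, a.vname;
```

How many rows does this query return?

LEFT JOIN keeps every row from `venues`; unmatched rows get NULL for `bookings`'s columns.
Matching on a.venue_id = b.venue_id. A NULL in a compared column never satisfies the condition.
Matched pairs: 4; unmatched a rows kept: 5.
Total: 4 matched + 5 padded = 9 rows.

9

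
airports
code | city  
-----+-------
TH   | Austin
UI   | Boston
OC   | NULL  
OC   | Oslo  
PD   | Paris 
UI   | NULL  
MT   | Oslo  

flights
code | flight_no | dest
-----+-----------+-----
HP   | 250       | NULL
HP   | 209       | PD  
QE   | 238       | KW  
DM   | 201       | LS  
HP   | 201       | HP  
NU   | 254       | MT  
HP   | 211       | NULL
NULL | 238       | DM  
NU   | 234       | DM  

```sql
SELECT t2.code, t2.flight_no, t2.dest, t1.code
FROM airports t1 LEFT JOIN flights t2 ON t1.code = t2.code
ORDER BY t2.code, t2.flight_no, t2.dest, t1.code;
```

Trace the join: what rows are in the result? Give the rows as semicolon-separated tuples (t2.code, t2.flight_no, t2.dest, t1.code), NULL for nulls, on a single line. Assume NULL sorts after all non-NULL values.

LEFT JOIN keeps every row from `airports`; unmatched rows get NULL for `flights`'s columns.
Matching on t1.code = t2.code. A NULL in a compared column never satisfies the condition.
- t1 (code=TH) has no partner → padded with NULL.
- t1 (code=UI) has no partner → padded with NULL.
- t1 (code=OC) has no partner → padded with NULL.
- t1 (code=OC) has no partner → padded with NULL.
- t1 (code=PD) has no partner → padded with NULL.
- t1 (code=UI) has no partner → padded with NULL.
- t1 (code=MT) has no partner → padded with NULL.
After projecting and ordering:
t2.code | t2.flight_no | t2.dest | t1.code
NULL | NULL | NULL | MT
NULL | NULL | NULL | OC
NULL | NULL | NULL | OC
NULL | NULL | NULL | PD
NULL | NULL | NULL | TH
NULL | NULL | NULL | UI
NULL | NULL | NULL | UI

(NULL, NULL, NULL, MT); (NULL, NULL, NULL, OC); (NULL, NULL, NULL, OC); (NULL, NULL, NULL, PD); (NULL, NULL, NULL, TH); (NULL, NULL, NULL, UI); (NULL, NULL, NULL, UI)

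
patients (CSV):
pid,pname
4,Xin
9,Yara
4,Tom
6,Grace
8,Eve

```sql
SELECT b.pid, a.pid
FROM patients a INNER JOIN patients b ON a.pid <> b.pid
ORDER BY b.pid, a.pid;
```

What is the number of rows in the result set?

18

INNER JOIN keeps only pairs where the ON condition holds.
Matching on a.pid <> b.pid.
- a (pid=4) pairs with 3 row(s) of b.
- a (pid=9) pairs with 4 row(s) of b.
- a (pid=4) pairs with 3 row(s) of b.
- a (pid=6) pairs with 4 row(s) of b.
- a (pid=8) pairs with 4 row(s) of b.
Total: 18 rows.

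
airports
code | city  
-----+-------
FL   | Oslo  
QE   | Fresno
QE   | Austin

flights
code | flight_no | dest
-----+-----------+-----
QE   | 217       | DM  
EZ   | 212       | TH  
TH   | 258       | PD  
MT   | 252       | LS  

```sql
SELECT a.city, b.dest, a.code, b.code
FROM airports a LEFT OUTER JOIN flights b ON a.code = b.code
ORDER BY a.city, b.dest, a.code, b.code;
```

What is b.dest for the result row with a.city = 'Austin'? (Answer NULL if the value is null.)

LEFT JOIN keeps every row from `airports`; unmatched rows get NULL for `flights`'s columns.
Matching on a.code = b.code.
- a (code=FL) has no partner → padded with NULL.
- a (code=QE) pairs with 1 row(s) of b.
- a (code=QE) pairs with 1 row(s) of b.

DM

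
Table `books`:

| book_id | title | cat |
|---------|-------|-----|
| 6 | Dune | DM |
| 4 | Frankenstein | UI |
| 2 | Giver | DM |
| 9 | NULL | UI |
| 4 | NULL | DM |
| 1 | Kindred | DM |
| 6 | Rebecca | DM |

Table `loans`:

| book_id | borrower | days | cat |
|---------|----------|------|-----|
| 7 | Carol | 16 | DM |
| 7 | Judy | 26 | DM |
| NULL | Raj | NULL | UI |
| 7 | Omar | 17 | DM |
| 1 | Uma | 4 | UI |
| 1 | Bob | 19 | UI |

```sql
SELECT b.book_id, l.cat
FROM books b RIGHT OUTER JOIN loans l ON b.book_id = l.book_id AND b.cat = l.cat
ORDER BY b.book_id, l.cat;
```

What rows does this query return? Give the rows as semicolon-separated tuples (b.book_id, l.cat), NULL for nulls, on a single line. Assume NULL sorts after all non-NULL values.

RIGHT JOIN keeps every row from `loans`; unmatched rows get NULL for `books`'s columns.
Matching on b.book_id = l.book_id AND b.cat = l.cat. A NULL in a compared column never satisfies the condition.
- b[0] book_id=6, cat=DM → no match.
- b[1] book_id=4, cat=UI → no match.
- b[2] book_id=2, cat=DM → no match.
- b[3] book_id=9, cat=UI → no match.
- b[4] book_id=4, cat=DM → no match.
- b[5] book_id=1, cat=DM → no match.
- b[6] book_id=6, cat=DM → no match.
- plus 6 unmatched l row(s), each kept with NULL b columns.
After projecting and ordering:
b.book_id | l.cat
NULL | DM
NULL | DM
NULL | DM
NULL | UI
NULL | UI
NULL | UI

(NULL, DM); (NULL, DM); (NULL, DM); (NULL, UI); (NULL, UI); (NULL, UI)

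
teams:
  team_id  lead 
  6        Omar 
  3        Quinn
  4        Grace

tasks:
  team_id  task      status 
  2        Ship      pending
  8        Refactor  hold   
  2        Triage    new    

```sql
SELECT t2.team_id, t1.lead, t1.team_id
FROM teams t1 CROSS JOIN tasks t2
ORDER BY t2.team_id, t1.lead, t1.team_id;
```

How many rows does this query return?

CROSS JOIN pairs every row of `teams` with every row of `tasks`: 3 × 3 = 9 rows.

9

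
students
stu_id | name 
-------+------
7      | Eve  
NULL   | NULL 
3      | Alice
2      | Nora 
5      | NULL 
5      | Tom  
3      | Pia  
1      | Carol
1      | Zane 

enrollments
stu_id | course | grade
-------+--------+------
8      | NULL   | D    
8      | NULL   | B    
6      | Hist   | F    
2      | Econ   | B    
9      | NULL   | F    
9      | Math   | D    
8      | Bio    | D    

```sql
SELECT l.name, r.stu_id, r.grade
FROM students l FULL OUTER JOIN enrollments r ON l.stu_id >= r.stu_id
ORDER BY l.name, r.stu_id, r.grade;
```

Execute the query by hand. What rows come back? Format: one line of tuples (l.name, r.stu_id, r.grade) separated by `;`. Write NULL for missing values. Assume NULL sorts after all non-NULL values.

(Alice, 2, B); (Carol, NULL, NULL); (Eve, 2, B); (Eve, 6, F); (Nora, 2, B); (Pia, 2, B); (Tom, 2, B); (Zane, NULL, NULL); (NULL, 2, B); (NULL, 8, B); (NULL, 8, D); (NULL, 8, D); (NULL, 9, D); (NULL, 9, F); (NULL, NULL, NULL)

FULL OUTER JOIN keeps every row from both sides; unmatched rows get NULL for the other side's columns.
Matching on l.stu_id >= r.stu_id. A NULL in a compared column never satisfies the condition.
Matched pairs: 7; unmatched l rows kept: 3; unmatched r rows kept: 5.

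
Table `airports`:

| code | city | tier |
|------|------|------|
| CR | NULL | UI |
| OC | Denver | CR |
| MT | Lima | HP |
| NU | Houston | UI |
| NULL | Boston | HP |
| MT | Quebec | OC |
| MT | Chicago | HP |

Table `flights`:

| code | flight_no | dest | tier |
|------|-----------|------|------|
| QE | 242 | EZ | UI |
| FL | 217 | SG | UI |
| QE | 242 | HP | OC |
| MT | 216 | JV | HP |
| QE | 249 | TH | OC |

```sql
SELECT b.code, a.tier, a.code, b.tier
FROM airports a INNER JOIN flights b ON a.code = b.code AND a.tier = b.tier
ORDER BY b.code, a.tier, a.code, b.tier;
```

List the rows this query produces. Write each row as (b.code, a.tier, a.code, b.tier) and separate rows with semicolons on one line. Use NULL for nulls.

(MT, HP, MT, HP); (MT, HP, MT, HP)

INNER JOIN keeps only pairs where the ON condition holds.
Matching on a.code = b.code AND a.tier = b.tier. A NULL in a compared column never satisfies the condition.
- a[0] code=CR, tier=UI → no match; dropped.
- a[1] code=OC, tier=CR → no match; dropped.
- a[2] code=MT, tier=HP → 1 match(es) in b → 1 row(s).
- a[3] code=NU, tier=UI → no match; dropped.
- a[4] code=NULL, tier=HP → no match; dropped.
- a[5] code=MT, tier=OC → no match; dropped.
- a[6] code=MT, tier=HP → 1 match(es) in b → 1 row(s).
After projecting and ordering:
b.code | a.tier | a.code | b.tier
MT | HP | MT | HP
MT | HP | MT | HP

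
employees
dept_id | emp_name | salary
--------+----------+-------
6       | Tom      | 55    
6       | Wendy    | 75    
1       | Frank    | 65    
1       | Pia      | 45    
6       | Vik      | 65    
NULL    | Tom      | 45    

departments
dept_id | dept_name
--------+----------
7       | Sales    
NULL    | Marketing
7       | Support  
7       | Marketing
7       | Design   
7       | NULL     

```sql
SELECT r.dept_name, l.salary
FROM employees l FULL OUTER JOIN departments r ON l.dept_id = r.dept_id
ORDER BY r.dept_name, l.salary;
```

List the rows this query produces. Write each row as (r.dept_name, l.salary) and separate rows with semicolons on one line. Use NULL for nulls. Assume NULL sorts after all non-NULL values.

(Design, NULL); (Marketing, NULL); (Marketing, NULL); (Sales, NULL); (Support, NULL); (NULL, 45); (NULL, 45); (NULL, 55); (NULL, 65); (NULL, 65); (NULL, 75); (NULL, NULL)

FULL OUTER JOIN keeps every row from both sides; unmatched rows get NULL for the other side's columns.
Matching on l.dept_id = r.dept_id. A NULL in a compared column never satisfies the condition.
Matched pairs: 0; unmatched l rows kept: 6; unmatched r rows kept: 6.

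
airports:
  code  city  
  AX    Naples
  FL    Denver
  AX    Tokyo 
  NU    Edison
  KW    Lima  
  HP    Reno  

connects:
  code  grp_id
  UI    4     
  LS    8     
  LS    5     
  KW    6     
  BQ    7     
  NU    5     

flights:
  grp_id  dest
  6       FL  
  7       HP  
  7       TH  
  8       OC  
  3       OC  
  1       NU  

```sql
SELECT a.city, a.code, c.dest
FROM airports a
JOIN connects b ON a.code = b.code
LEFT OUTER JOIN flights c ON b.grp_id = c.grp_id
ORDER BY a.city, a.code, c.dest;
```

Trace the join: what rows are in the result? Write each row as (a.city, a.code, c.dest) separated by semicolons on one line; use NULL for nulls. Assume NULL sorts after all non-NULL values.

Step 1 — a INNER JOIN b on code → 2 row(s).
Then LEFT JOIN `flights c` on grp_id: each of those 2 rows is kept; rows whose b.grp_id has no match in c get NULL for c's columns.

(Edison, NU, NULL); (Lima, KW, FL)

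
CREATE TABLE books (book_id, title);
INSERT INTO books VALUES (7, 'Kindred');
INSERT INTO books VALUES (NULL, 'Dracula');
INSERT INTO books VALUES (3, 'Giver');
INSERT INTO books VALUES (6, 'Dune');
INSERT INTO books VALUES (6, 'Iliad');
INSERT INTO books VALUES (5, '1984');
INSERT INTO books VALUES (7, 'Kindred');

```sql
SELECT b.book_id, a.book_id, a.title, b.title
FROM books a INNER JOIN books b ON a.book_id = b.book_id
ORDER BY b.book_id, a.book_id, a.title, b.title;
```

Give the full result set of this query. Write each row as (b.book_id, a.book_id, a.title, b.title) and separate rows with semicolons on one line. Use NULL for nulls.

(3, 3, Giver, Giver); (5, 5, 1984, 1984); (6, 6, Dune, Dune); (6, 6, Dune, Iliad); (6, 6, Iliad, Dune); (6, 6, Iliad, Iliad); (7, 7, Kindred, Kindred); (7, 7, Kindred, Kindred); (7, 7, Kindred, Kindred); (7, 7, Kindred, Kindred)

INNER JOIN keeps only pairs where the ON condition holds.
Matching on a.book_id = b.book_id. A NULL in a compared column never satisfies the condition.
Matched pairs: 10.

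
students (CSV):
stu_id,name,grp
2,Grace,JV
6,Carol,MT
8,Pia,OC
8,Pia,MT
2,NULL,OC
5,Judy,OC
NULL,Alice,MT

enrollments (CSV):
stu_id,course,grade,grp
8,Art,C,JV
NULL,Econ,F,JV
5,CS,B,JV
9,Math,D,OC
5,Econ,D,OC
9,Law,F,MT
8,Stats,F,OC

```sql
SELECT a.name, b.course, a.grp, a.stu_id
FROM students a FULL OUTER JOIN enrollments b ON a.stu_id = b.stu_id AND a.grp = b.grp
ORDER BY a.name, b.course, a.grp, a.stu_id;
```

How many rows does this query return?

FULL OUTER JOIN keeps every row from both sides; unmatched rows get NULL for the other side's columns.
Matching on a.stu_id = b.stu_id AND a.grp = b.grp. A NULL in a compared column never satisfies the condition.
- a row (stu_id=2, grp=JV): no match → kept, b columns NULL.
- a row (stu_id=6, grp=MT): no match → kept, b columns NULL.
- a row (stu_id=8, grp=OC): matches 1 b row(s) → 1 output row(s).
- a row (stu_id=8, grp=MT): no match → kept, b columns NULL.
- a row (stu_id=2, grp=OC): no match → kept, b columns NULL.
- a row (stu_id=5, grp=OC): matches 1 b row(s) → 1 output row(s).
- a row (stu_id=NULL, grp=MT): no match → kept, b columns NULL.
- 5 row(s) from b found no a partner → padded with NULL.
Total: 2 matched + 10 padded = 12 rows.

12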